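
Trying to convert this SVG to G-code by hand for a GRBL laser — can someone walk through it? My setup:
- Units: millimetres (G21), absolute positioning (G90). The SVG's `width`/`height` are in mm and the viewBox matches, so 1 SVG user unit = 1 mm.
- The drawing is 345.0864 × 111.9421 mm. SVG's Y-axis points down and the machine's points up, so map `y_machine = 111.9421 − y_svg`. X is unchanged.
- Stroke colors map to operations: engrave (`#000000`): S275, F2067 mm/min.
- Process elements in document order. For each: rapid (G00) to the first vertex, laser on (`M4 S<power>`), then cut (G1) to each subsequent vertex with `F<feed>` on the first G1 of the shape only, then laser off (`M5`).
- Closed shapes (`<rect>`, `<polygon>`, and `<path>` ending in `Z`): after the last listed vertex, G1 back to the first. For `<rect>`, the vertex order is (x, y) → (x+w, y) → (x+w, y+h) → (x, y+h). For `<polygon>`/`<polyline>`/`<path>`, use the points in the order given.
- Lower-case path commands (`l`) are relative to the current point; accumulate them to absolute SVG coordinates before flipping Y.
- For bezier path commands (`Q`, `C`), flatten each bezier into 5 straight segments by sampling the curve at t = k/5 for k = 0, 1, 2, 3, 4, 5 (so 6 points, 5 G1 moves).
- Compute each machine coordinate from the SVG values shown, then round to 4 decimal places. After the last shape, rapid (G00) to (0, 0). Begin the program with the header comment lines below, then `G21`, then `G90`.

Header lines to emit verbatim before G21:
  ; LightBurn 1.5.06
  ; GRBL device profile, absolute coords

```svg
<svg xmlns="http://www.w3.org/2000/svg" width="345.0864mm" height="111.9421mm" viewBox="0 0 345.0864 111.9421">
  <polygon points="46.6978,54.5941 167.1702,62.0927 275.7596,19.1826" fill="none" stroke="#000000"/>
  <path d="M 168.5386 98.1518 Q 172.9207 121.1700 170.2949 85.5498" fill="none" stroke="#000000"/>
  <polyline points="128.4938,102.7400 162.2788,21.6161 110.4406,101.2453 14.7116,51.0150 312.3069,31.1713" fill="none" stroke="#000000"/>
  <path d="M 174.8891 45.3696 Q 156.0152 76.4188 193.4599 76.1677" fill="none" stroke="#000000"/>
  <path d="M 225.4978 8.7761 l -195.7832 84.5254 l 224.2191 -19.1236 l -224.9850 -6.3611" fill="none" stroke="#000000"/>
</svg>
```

; LightBurn 1.5.06
; GRBL device profile, absolute coords
G21
G90
G00 X46.6978 Y57.3480
M4 S275
G1 X167.1702 Y49.8494 F2067
G1 X275.7596 Y92.7595
G1 X46.6978 Y57.3480
M5
G00 X168.5386 Y13.7903
M4 S275
G1 X170.0111 Y6.9286 F2067
G1 X170.9230 Y4.7579
G1 X171.2743 Y7.2783
G1 X171.0649 Y14.4898
G1 X170.2949 Y26.3923
M5
G00 X128.4938 Y9.2021
M4 S275
G1 X162.2788 Y90.3260 F2067
G1 X110.4406 Y10.6968
G1 X14.7116 Y60.9271
G1 X312.3069 Y80.7708
M5
G00 X174.8891 Y66.5725
M4 S275
G1 X169.5923 Y55.4048 F2067
G1 X168.8010 Y46.7412
G1 X172.5151 Y40.5816
G1 X180.7348 Y36.9260
G1 X193.4599 Y35.7744
M5
G00 X225.4978 Y103.1660
M4 S275
G1 X29.7146 Y18.6406 F2067
G1 X253.9337 Y37.7642
G1 X28.9487 Y44.1253
M5
G00 X0.0000 Y0.0000

1 u = 1 mm; y_m = 111.9421 − y.

[1] `<polygon>` closed polygon, #000000→engrave S275 F2067: (46.6978,57.3480) → (167.1702,49.8494) → (275.7596,92.7595) → (46.6978,57.3480) (closed)

[2] `<path>` quadratic bezier, #000000→engrave S275 F2067: (168.5386,13.7903) → (170.0111,6.9286) → (170.9230,4.7579) → (171.2743,7.2783) → (171.0649,14.4898) → (170.2949,26.3923)

[3] `<polyline>` open polyline, #000000→engrave S275 F2067: (128.4938,9.2021) → (162.2788,90.3260) → (110.4406,10.6968) → (14.7116,60.9271) → (312.3069,80.7708)

[4] `<path>` quadratic bezier, #000000→engrave S275 F2067: (174.8891,66.5725) → (169.5923,55.4048) → (168.8010,46.7412) → (172.5151,40.5816) → (180.7348,36.9260) → (193.4599,35.7744)

[5] `<path>` open polyline, #000000→engrave S275 F2067: (225.4978,103.1660) → (29.7146,18.6406) → (253.9337,37.7642) → (28.9487,44.1253)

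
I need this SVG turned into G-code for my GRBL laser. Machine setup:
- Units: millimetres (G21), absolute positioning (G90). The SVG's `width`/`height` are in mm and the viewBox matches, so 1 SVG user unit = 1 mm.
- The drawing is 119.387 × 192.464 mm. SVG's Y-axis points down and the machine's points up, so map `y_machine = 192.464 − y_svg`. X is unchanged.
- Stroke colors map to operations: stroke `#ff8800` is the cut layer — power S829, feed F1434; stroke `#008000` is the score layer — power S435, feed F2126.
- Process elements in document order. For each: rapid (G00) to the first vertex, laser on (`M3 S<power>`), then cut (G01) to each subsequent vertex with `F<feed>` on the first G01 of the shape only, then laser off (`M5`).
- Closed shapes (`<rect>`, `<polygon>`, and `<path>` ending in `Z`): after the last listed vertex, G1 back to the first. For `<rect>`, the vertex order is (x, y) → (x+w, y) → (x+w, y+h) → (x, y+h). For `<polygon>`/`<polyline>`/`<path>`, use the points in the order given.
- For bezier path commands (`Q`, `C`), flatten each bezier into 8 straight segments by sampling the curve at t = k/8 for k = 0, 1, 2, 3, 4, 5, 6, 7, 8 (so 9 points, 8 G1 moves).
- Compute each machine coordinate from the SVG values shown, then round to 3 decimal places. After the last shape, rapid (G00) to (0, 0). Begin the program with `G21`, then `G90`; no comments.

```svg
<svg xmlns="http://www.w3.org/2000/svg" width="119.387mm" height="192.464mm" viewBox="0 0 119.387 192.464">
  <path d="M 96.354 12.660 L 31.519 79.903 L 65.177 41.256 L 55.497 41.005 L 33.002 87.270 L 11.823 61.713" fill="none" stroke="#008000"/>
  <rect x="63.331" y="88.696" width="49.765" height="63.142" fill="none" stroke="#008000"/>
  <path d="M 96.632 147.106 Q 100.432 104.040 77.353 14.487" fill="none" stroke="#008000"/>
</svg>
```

viewBox `0 0 119.387 192.464` with mm width/height → 1 unit = 1 mm. Flip: y_m = 192.464 − y_svg.

**Shape 1** — `<path>` open polyline, stroke `#008000` → score (S435, F2126). Machine vertices: (96.354,179.804) → (31.519,112.561) → (65.177,151.208) → (55.497,151.459) → (33.002,105.194) → (11.823,130.751). Open path.

**Shape 2** — `<rect>` rectangle, stroke `#008000` → score (S435, F2126). Machine vertices: (63.331,103.768) → (113.096,103.768) → (113.096,40.626) → (63.331,40.626) → (63.331,103.768). Closed: final G1 returns to the first vertex.

**Shape 3** — `<path>` quadratic bezier, stroke `#008000` → score (S435, F2126). Control points (SVG): P0=(96.632,147.106), P1=(100.432,104.040), P2=(77.353,14.487); sampled at t=k/8. Machine vertices: (96.632,45.358) → (97.162,56.851) → (96.852,69.796) → (95.702,84.195) → (93.712,100.046) → (90.882,117.349) → (87.213,136.106) → (82.703,156.315) → (77.353,177.977). Open path.

G21
G90
G00 X96.354 Y179.804
M3 S435
G01 X31.519 Y112.561 F2126
G01 X65.177 Y151.208
G01 X55.497 Y151.459
G01 X33.002 Y105.194
G01 X11.823 Y130.751
M5
G00 X63.331 Y103.768
M3 S435
G01 X113.096 Y103.768 F2126
G01 X113.096 Y40.626
G01 X63.331 Y40.626
G01 X63.331 Y103.768
M5
G00 X96.632 Y45.358
M3 S435
G01 X97.162 Y56.851 F2126
G01 X96.852 Y69.796
G01 X95.702 Y84.195
G01 X93.712 Y100.046
G01 X90.882 Y117.349
G01 X87.213 Y136.106
G01 X82.703 Y156.315
G01 X77.353 Y177.977
M5
G00 X0.000 Y0.000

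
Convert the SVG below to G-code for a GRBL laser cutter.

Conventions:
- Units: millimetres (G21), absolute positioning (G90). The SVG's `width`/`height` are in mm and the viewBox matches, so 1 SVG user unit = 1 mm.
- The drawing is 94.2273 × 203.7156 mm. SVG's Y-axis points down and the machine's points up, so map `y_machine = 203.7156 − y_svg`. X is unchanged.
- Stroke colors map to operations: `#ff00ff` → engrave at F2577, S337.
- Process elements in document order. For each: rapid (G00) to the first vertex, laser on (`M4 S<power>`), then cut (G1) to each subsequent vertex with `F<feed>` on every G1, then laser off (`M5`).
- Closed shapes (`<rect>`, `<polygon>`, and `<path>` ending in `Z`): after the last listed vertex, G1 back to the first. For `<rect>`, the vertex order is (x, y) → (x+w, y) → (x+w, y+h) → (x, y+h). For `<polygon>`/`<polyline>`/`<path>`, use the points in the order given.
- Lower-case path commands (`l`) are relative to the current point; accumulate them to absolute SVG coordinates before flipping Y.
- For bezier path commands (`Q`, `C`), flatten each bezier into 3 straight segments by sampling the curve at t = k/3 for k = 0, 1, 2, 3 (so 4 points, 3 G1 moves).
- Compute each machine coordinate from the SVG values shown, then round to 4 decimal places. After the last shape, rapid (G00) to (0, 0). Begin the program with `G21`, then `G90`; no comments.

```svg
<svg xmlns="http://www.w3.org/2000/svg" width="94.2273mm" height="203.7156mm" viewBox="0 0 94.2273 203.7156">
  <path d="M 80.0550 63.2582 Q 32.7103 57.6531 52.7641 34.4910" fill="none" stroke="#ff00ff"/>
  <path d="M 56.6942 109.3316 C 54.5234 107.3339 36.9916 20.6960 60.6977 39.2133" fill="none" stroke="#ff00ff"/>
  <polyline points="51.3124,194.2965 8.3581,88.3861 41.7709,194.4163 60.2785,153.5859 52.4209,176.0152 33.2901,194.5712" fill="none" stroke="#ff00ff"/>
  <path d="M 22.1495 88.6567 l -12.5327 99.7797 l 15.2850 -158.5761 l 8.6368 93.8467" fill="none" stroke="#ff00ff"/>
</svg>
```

1 u = 1 mm; y_m = 203.7156 − y.

[1] `<path>` quadratic bezier, #ff00ff→engrave S337 F2577: (80.0550,140.4574) → (55.9806,146.1449) → (46.8836,155.7340) → (52.7641,169.2246)

[2] `<path>` cubic bezier, #ff00ff→engrave S337 F2577: (56.6942,94.3840) → (51.4993,117.5656) → (48.6413,154.9973) → (60.6977,164.5023)

[3] `<polyline>` open polyline, #ff00ff→engrave S337 F2577: (51.3124,9.4191) → (8.3581,115.3295) → (41.7709,9.2993) → (60.2785,50.1297) → (52.4209,27.7004) → (33.2901,9.1444)

[4] `<path>` open polyline, #ff00ff→engrave S337 F2577: (22.1495,115.0589) → (9.6168,15.2792) → (24.9018,173.8553) → (33.5386,80.0086)

G21
G90
G00 X80.0550 Y140.4574
M4 S337
G1 X55.9806 Y146.1449 F2577
G1 X46.8836 Y155.7340 F2577
G1 X52.7641 Y169.2246 F2577
M5
G00 X56.6942 Y94.3840
M4 S337
G1 X51.4993 Y117.5656 F2577
G1 X48.6413 Y154.9973 F2577
G1 X60.6977 Y164.5023 F2577
M5
G00 X51.3124 Y9.4191
M4 S337
G1 X8.3581 Y115.3295 F2577
G1 X41.7709 Y9.2993 F2577
G1 X60.2785 Y50.1297 F2577
G1 X52.4209 Y27.7004 F2577
G1 X33.2901 Y9.1444 F2577
M5
G00 X22.1495 Y115.0589
M4 S337
G1 X9.6168 Y15.2792 F2577
G1 X24.9018 Y173.8553 F2577
G1 X33.5386 Y80.0086 F2577
M5
G00 X0.0000 Y0.0000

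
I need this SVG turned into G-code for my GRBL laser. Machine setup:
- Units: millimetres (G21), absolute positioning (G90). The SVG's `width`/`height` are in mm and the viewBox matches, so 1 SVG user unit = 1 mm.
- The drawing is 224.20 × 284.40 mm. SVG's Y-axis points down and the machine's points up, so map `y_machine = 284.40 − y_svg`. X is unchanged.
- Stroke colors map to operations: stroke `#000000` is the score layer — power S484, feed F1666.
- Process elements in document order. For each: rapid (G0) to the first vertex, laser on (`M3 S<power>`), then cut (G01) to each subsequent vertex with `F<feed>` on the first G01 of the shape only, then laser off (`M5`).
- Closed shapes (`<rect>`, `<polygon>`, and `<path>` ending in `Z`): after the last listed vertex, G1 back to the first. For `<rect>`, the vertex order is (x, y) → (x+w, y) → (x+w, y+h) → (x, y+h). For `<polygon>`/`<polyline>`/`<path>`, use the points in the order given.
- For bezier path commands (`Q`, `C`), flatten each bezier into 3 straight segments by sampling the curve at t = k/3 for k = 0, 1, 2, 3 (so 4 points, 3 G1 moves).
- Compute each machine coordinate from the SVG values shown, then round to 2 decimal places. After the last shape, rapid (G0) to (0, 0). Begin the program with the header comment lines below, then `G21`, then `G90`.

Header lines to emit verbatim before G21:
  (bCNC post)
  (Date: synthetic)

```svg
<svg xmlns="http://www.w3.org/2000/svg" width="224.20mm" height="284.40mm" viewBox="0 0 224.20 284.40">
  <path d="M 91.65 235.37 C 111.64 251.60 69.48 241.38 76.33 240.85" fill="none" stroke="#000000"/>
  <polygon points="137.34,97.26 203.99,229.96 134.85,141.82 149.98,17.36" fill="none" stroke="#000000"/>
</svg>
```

Since the viewBox matches the mm dimensions, user units are millimetres directly. The only transform is the Y-flip y_m = 284.40 − y_svg.

Shape 1 is a cubic bezier drawn with `<path>`. Its stroke #000000 means score at S484, F1666. After flipping Y the toolpath is (91.65,49.03) → (95.04,40.28) → (81.70,41.13) → (76.33,43.55).

Shape 2 is a closed polygon drawn with `<polygon>`. Its stroke #000000 means score at S484, F1666. After flipping Y the toolpath is (137.34,187.14) → (203.99,54.44) → (134.85,142.58) → (149.98,267.04) → (137.34,187.14), returning to the start.

(bCNC post)
(Date: synthetic)
G21
G90
G0 X91.65 Y49.03
M3 S484
G01 X95.04 Y40.28 F1666
G01 X81.70 Y41.13
G01 X76.33 Y43.55
M5
G0 X137.34 Y187.14
M3 S484
G01 X203.99 Y54.44 F1666
G01 X134.85 Y142.58
G01 X149.98 Y267.04
G01 X137.34 Y187.14
M5
G0 X0.00 Y0.00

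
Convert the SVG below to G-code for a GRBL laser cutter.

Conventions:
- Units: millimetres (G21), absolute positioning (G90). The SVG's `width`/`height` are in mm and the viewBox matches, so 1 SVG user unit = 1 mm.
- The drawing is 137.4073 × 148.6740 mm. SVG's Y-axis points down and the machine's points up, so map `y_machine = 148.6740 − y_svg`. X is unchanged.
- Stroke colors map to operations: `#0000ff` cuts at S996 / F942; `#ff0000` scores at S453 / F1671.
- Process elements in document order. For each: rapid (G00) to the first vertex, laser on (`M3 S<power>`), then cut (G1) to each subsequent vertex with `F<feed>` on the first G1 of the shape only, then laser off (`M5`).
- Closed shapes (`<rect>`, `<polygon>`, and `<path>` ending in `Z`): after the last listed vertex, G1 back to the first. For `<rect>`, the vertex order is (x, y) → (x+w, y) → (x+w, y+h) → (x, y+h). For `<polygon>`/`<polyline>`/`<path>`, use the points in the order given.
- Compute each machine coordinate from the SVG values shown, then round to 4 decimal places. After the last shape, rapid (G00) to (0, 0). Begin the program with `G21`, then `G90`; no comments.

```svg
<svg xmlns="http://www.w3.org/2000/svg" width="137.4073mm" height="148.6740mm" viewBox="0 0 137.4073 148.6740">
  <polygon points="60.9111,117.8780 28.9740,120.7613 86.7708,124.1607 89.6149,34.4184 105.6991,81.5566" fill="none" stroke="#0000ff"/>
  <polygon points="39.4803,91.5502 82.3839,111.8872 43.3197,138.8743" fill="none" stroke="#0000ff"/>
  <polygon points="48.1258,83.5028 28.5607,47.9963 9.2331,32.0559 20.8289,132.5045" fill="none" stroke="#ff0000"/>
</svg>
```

G21
G90
G00 X60.9111 Y30.7960
M3 S996
G1 X28.9740 Y27.9127 F942
G1 X86.7708 Y24.5133
G1 X89.6149 Y114.2556
G1 X105.6991 Y67.1174
G1 X60.9111 Y30.7960
M5
G00 X39.4803 Y57.1238
M3 S996
G1 X82.3839 Y36.7868 F942
G1 X43.3197 Y9.7997
G1 X39.4803 Y57.1238
M5
G00 X48.1258 Y65.1712
M3 S453
G1 X28.5607 Y100.6777 F1671
G1 X9.2331 Y116.6181
G1 X20.8289 Y16.1695
G1 X48.1258 Y65.1712
M5
G00 X0.0000 Y0.0000

1 u = 1 mm; y_m = 148.6740 − y.

[1] `<polygon>` closed polygon, #0000ff→cut S996 F942: (60.9111,30.7960) → (28.9740,27.9127) → (86.7708,24.5133) → (89.6149,114.2556) → (105.6991,67.1174) → (60.9111,30.7960) (closed)

[2] `<polygon>` regular polygon, #0000ff→cut S996 F942: (39.4803,57.1238) → (82.3839,36.7868) → (43.3197,9.7997) → (39.4803,57.1238) (closed)

[3] `<polygon>` closed polygon, #ff0000→score S453 F1671: (48.1258,65.1712) → (28.5607,100.6777) → (9.2331,116.6181) → (20.8289,16.1695) → (48.1258,65.1712) (closed)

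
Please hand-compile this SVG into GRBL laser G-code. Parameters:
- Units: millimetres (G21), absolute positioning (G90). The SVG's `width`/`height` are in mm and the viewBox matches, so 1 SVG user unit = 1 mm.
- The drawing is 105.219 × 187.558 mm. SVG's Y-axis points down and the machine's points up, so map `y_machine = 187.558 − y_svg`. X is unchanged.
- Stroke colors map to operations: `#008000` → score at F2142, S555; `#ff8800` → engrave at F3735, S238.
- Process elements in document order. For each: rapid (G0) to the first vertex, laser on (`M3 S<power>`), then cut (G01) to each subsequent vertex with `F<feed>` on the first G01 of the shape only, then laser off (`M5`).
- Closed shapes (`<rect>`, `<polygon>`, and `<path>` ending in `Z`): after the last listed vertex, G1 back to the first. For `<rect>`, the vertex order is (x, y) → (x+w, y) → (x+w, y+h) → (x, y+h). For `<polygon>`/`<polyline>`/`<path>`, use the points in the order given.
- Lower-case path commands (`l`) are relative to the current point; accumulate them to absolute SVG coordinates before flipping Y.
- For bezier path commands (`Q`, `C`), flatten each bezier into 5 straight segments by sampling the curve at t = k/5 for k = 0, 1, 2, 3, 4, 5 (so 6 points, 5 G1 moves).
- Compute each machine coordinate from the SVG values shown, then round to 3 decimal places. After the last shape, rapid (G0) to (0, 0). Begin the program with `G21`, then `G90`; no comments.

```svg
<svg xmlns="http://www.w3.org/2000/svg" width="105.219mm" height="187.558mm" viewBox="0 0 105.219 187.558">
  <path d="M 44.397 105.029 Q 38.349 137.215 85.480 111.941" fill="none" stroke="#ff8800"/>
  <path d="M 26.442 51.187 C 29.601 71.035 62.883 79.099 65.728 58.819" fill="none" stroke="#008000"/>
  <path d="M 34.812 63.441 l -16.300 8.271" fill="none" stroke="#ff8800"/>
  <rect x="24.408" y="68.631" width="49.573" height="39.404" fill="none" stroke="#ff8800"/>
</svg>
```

1 u = 1 mm; y_m = 187.558 − y.

[1] `<path>` quadratic bezier, #ff8800→engrave S238 F3735: (44.397,82.529) → (44.105,71.953) → (48.067,65.974) → (56.284,64.591) → (68.755,67.806) → (85.480,75.617)

[2] `<path>` cubic bezier, #008000→score S555 F2142: (26.442,136.371) → (31.468,126.009) → (40.816,119.270) → (51.580,116.948) → (60.853,119.840) → (65.728,128.739)

[3] `<path>` line segment, #ff8800→engrave S238 F3735: (34.812,124.117) → (18.512,115.846)

[4] `<rect>` rectangle, #ff8800→engrave S238 F3735: (24.408,118.927) → (73.981,118.927) → (73.981,79.523) → (24.408,79.523) → (24.408,118.927) (closed)

G21
G90
G0 X44.397 Y82.529
M3 S238
G01 X44.105 Y71.953 F3735
G01 X48.067 Y65.974
G01 X56.284 Y64.591
G01 X68.755 Y67.806
G01 X85.480 Y75.617
M5
G0 X26.442 Y136.371
M3 S555
G01 X31.468 Y126.009 F2142
G01 X40.816 Y119.270
G01 X51.580 Y116.948
G01 X60.853 Y119.840
G01 X65.728 Y128.739
M5
G0 X34.812 Y124.117
M3 S238
G01 X18.512 Y115.846 F3735
M5
G0 X24.408 Y118.927
M3 S238
G01 X73.981 Y118.927 F3735
G01 X73.981 Y79.523
G01 X24.408 Y79.523
G01 X24.408 Y118.927
M5
G0 X0.000 Y0.000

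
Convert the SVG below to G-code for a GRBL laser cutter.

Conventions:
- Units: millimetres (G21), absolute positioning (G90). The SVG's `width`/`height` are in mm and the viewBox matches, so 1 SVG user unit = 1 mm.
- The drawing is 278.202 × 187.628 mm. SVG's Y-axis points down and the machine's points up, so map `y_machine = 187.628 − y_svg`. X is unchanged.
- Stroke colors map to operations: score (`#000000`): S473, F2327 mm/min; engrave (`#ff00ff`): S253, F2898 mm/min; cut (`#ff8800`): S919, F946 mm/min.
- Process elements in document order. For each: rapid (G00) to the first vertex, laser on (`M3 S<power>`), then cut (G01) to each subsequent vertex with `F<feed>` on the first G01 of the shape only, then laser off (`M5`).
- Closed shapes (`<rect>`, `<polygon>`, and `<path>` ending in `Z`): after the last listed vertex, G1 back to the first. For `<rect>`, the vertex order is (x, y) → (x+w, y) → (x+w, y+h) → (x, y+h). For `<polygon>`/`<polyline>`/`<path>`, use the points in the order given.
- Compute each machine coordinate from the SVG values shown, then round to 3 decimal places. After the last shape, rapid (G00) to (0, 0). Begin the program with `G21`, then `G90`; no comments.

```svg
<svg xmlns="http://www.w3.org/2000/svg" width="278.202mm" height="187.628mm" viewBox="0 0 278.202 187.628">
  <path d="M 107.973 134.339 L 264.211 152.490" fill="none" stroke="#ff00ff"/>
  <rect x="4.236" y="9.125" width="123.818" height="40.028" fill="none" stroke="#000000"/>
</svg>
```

G21
G90
G00 X107.973 Y53.289
M3 S253
G01 X264.211 Y35.138 F2898
M5
G00 X4.236 Y178.503
M3 S473
G01 X128.054 Y178.503 F2327
G01 X128.054 Y138.475
G01 X4.236 Y138.475
G01 X4.236 Y178.503
M5
G00 X0.000 Y0.000

Since the viewBox matches the mm dimensions, user units are millimetres directly. The only transform is the Y-flip y_m = 187.628 − y_svg.

Shape 1 is a line segment drawn with `<path>`. Its stroke #ff00ff means engrave at S253, F2898. After flipping Y the toolpath is (107.973,53.289) → (264.211,35.138).

Shape 2 is a rectangle drawn with `<rect>`. Its stroke #000000 means score at S473, F2327. After flipping Y the toolpath is (4.236,178.503) → (128.054,178.503) → (128.054,138.475) → (4.236,138.475) → (4.236,178.503), returning to the start.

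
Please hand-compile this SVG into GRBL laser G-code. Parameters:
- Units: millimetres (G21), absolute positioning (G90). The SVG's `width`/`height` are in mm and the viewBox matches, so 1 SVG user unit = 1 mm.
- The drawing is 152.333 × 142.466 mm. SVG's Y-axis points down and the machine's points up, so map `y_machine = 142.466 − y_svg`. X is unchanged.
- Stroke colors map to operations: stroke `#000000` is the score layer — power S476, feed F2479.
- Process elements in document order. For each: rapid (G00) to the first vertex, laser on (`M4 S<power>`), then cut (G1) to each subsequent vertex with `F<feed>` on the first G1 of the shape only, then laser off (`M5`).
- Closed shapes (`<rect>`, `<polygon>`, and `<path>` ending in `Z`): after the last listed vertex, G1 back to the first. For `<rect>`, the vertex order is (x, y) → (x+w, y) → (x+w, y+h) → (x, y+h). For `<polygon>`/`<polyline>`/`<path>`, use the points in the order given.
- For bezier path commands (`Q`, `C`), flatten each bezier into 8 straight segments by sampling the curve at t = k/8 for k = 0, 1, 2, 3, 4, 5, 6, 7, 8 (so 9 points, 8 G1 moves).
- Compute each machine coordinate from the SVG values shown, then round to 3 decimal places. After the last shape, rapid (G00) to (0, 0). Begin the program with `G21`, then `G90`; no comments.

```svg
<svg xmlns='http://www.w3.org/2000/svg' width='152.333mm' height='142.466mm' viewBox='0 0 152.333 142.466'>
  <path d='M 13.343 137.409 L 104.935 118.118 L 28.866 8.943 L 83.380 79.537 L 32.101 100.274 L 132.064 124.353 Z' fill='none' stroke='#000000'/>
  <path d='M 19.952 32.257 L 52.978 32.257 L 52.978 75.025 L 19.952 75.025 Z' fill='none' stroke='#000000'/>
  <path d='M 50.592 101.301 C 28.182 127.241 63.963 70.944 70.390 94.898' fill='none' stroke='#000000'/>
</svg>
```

1 u = 1 mm; y_m = 142.466 − y.

[1] `<path>` closed polygon, #000000→score S476 F2479: (13.343,5.057) → (104.935,24.348) → (28.866,133.523) → (83.380,62.929) → (32.101,42.192) → (132.064,18.113) → (13.343,5.057) (closed)

[2] `<path>` rectangle, #000000→score S476 F2479: (19.952,110.209) → (52.978,110.209) → (52.978,67.441) → (19.952,67.441) → (19.952,110.209) (closed)

[3] `<path>` cubic bezier, #000000→score S476 F2479: (50.592,41.165) → (44.745,34.975) → (43.327,34.591) → (45.313,38.108) → (49.677,43.622) → (55.393,49.229) → (61.434,53.025) → (66.775,53.106) → (70.390,47.568)

G21
G90
G00 X13.343 Y5.057
M4 S476
G1 X104.935 Y24.348 F2479
G1 X28.866 Y133.523
G1 X83.380 Y62.929
G1 X32.101 Y42.192
G1 X132.064 Y18.113
G1 X13.343 Y5.057
M5
G00 X19.952 Y110.209
M4 S476
G1 X52.978 Y110.209 F2479
G1 X52.978 Y67.441
G1 X19.952 Y67.441
G1 X19.952 Y110.209
M5
G00 X50.592 Y41.165
M4 S476
G1 X44.745 Y34.975 F2479
G1 X43.327 Y34.591
G1 X45.313 Y38.108
G1 X49.677 Y43.622
G1 X55.393 Y49.229
G1 X61.434 Y53.025
G1 X66.775 Y53.106
G1 X70.390 Y47.568
M5
G00 X0.000 Y0.000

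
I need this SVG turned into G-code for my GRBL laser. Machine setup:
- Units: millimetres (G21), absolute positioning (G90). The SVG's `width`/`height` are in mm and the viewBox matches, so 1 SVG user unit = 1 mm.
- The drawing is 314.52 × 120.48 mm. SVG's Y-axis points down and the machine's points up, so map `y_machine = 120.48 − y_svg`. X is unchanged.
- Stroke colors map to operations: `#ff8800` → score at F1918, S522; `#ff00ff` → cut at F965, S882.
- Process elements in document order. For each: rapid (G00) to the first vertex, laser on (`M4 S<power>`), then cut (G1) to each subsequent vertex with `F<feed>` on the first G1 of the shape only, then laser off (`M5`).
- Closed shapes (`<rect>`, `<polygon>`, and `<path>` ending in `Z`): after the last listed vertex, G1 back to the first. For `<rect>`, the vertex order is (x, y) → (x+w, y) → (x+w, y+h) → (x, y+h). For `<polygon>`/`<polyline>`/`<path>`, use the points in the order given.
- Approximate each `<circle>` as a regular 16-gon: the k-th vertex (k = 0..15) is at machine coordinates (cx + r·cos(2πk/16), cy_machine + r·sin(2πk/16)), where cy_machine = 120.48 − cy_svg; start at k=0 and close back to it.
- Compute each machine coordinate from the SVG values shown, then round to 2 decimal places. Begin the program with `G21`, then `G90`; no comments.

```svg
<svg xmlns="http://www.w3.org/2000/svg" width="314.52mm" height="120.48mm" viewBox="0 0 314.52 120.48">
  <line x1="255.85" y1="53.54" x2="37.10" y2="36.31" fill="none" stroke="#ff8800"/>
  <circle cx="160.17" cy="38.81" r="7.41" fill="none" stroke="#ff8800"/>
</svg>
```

viewBox `0 0 314.52 120.48` with mm width/height → 1 unit = 1 mm. Flip: y_m = 120.48 − y_svg.

**Shape 1** — `<line>` line segment, stroke `#ff8800` → score (S522, F1918). Machine vertices: (255.85,66.94) → (37.10,84.17). Open path.

**Shape 2** — `<circle>` circle, stroke `#ff8800` → score (S522, F1918). Machine vertices: (167.58,81.67) → (167.02,84.51) → (165.41,86.91) → (163.01,88.52) → (160.17,89.08) → (157.33,88.52) → (154.93,86.91) → (153.32,84.51) → (152.76,81.67) → (153.32,78.83) → (154.93,76.43) → (157.33,74.82) → (160.17,74.26) → (163.01,74.82) → (165.41,76.43) → (167.02,78.83) → (167.58,81.67). Closed: final G1 returns to the first vertex.

G21
G90
G00 X255.85 Y66.94
M4 S522
G1 X37.10 Y84.17 F1918
M5
G00 X167.58 Y81.67
M4 S522
G1 X167.02 Y84.51 F1918
G1 X165.41 Y86.91
G1 X163.01 Y88.52
G1 X160.17 Y89.08
G1 X157.33 Y88.52
G1 X154.93 Y86.91
G1 X153.32 Y84.51
G1 X152.76 Y81.67
G1 X153.32 Y78.83
G1 X154.93 Y76.43
G1 X157.33 Y74.82
G1 X160.17 Y74.26
G1 X163.01 Y74.82
G1 X165.41 Y76.43
G1 X167.02 Y78.83
G1 X167.58 Y81.67
M5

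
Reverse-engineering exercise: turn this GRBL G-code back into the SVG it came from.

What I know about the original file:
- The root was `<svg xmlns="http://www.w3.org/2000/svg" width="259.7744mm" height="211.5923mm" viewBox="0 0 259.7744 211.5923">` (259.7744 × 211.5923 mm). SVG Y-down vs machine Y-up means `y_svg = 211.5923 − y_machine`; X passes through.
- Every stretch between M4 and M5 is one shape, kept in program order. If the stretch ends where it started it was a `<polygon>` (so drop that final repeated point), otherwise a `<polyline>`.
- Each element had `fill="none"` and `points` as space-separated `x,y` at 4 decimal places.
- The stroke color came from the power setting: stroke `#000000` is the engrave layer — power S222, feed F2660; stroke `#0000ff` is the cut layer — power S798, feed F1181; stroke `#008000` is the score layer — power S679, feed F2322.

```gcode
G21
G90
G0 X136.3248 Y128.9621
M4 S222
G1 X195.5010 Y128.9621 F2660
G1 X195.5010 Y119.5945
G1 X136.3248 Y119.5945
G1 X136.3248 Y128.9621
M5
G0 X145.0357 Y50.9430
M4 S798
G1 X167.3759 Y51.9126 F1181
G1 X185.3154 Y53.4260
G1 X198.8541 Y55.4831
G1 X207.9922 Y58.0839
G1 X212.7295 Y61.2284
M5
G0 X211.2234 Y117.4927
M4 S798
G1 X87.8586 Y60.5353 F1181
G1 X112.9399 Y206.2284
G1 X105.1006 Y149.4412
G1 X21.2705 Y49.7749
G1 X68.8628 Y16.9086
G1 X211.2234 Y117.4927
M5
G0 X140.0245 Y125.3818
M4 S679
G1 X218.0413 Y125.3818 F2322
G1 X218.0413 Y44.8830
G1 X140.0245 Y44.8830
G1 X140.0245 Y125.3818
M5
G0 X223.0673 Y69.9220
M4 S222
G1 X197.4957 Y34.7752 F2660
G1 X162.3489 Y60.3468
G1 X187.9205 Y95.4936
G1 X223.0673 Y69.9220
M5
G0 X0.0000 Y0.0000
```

<svg xmlns="http://www.w3.org/2000/svg" width="259.7744mm" height="211.5923mm" viewBox="0 0 259.7744 211.5923">
  <polygon points="136.3248,82.6302 195.5010,82.6302 195.5010,91.9978 136.3248,91.9978" fill="none" stroke="#000000"/>
  <polyline points="145.0357,160.6493 167.3759,159.6797 185.3154,158.1663 198.8541,156.1092 207.9922,153.5084 212.7295,150.3639" fill="none" stroke="#0000ff"/>
  <polygon points="211.2234,94.0996 87.8586,151.0570 112.9399,5.3639 105.1006,62.1511 21.2705,161.8174 68.8628,194.6837" fill="none" stroke="#0000ff"/>
  <polygon points="140.0245,86.2105 218.0413,86.2105 218.0413,166.7093 140.0245,166.7093" fill="none" stroke="#008000"/>
  <polygon points="223.0673,141.6703 197.4957,176.8171 162.3489,151.2455 187.9205,116.0987" fill="none" stroke="#000000"/>
</svg>

Each laser-on run becomes one SVG element. Flip Y back into SVG space with y_svg = 211.5923 − y_machine.

Run 1: S222 ⇒ engrave layer `#000000`. The run returns to its start, so emit a `<polygon>` with points (Y-flipped): 136.3248,82.6302 195.5010,82.6302 195.5010,91.9978 136.3248,91.9978.

Run 2: S798 ⇒ cut layer `#0000ff`. The run is open, so emit a `<polyline>` with points (Y-flipped): 145.0357,160.6493 167.3759,159.6797 185.3154,158.1663 198.8541,156.1092 207.9922,153.5084 212.7295,150.3639.

Run 3: S798 ⇒ cut layer `#0000ff`. The run returns to its start, so emit a `<polygon>` with points (Y-flipped): 211.2234,94.0996 87.8586,151.0570 112.9399,5.3639 105.1006,62.1511 21.2705,161.8174 68.8628,194.6837.

Run 4: S679 ⇒ score layer `#008000`. The run returns to its start, so emit a `<polygon>` with points (Y-flipped): 140.0245,86.2105 218.0413,86.2105 218.0413,166.7093 140.0245,166.7093.

Run 5: power S222 maps to stroke `#000000` (engrave). The run returns to its start, so emit a `<polygon>` with points (Y-flipped): 223.0673,141.6703 197.4957,176.8171 162.3489,151.2455 187.9205,116.0987.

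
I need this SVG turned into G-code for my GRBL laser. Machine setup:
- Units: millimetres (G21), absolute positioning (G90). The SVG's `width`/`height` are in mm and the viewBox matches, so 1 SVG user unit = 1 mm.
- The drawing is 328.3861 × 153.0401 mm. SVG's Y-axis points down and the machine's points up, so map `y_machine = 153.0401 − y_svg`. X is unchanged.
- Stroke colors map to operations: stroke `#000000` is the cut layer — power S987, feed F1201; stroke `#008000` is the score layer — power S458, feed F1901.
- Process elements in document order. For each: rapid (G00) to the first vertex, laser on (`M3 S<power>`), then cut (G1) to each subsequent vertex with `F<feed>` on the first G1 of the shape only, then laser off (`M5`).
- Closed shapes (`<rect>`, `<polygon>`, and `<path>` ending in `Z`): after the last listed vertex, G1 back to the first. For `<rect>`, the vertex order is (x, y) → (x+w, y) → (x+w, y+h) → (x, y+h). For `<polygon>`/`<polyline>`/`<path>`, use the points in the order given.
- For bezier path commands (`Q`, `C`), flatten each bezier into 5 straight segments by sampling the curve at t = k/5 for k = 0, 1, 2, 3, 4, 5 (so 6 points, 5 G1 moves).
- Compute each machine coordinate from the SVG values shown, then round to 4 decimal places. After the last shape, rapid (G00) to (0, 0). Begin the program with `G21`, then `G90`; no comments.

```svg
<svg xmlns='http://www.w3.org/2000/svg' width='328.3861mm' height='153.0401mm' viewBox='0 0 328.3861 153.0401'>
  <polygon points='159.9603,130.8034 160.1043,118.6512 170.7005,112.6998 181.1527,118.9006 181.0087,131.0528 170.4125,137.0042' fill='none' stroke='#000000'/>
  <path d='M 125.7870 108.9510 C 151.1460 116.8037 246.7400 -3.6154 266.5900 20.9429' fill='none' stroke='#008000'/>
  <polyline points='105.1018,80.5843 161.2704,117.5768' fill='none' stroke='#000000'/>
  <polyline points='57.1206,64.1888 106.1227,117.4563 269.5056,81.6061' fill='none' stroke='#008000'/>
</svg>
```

G21
G90
G00 X159.9603 Y22.2367
M3 S987
G1 X160.1043 Y34.3889 F1201
G1 X170.7005 Y40.3403
G1 X181.1527 Y34.1395
G1 X181.0087 Y21.9873
G1 X170.4125 Y16.0359
G1 X159.9603 Y22.2367
M5
G00 X125.7870 Y44.0891
M3 S458
G1 X148.2628 Y52.5841 F1901
G1 X180.5879 Y78.7484
G1 X215.7555 Y109.4660
G1 X246.7586 Y131.6209
G1 X266.5900 Y132.0972
M5
G00 X105.1018 Y72.4558
M3 S987
G1 X161.2704 Y35.4633 F1201
M5
G00 X57.1206 Y88.8513
M3 S458
G1 X106.1227 Y35.5838 F1901
G1 X269.5056 Y71.4340
M5
G00 X0.0000 Y0.0000

viewBox `0 0 328.3861 153.0401` with mm width/height → 1 unit = 1 mm. Flip: y_m = 153.0401 − y_svg.

**Shape 1** — `<polygon>` regular polygon, stroke `#000000` → cut (S987, F1201). Machine vertices: (159.9603,22.2367) → (160.1043,34.3889) → (170.7005,40.3403) → (181.1527,34.1395) → (181.0087,21.9873) → (170.4125,16.0359) → (159.9603,22.2367). Closed: final G1 returns to the first vertex.

**Shape 2** — `<path>` cubic bezier, stroke `#008000` → score (S458, F1901). Control points (SVG): P0=(125.7870,108.9510), P1=(151.1460,116.8037), P2=(246.7400,-3.6154), P3=(266.5900,20.9429); sampled at t=k/5. Machine vertices: (125.7870,44.0891) → (148.2628,52.5841) → (180.5879,78.7484) → (215.7555,109.4660) → (246.7586,131.6209) → (266.5900,132.0972). Open path.

**Shape 3** — `<polyline>` line segment, stroke `#000000` → cut (S987, F1201). Machine vertices: (105.1018,72.4558) → (161.2704,35.4633). Open path.

**Shape 4** — `<polyline>` open polyline, stroke `#008000` → score (S458, F1901). Machine vertices: (57.1206,88.8513) → (106.1227,35.5838) → (269.5056,71.4340). Open path.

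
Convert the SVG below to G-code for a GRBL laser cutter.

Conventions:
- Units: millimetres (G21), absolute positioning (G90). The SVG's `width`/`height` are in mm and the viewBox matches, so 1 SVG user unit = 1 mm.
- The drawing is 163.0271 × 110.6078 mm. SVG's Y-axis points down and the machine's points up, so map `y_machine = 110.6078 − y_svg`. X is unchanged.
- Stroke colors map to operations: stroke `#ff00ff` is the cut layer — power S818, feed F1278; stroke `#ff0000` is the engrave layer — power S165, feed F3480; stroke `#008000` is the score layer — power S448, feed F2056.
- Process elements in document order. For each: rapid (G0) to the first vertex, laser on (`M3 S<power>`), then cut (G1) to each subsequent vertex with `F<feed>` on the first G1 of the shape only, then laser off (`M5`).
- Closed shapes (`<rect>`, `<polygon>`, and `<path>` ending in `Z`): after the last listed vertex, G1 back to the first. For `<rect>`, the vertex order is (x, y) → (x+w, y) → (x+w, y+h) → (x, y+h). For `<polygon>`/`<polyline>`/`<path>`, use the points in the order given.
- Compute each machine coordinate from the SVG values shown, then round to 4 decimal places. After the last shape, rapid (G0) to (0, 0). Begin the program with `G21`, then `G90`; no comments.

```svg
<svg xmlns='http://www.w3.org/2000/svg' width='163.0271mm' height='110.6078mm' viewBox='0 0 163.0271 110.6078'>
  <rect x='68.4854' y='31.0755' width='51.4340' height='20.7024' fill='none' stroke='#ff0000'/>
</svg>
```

G21
G90
G0 X68.4854 Y79.5323
M3 S165
G1 X119.9194 Y79.5323 F3480
G1 X119.9194 Y58.8299
G1 X68.4854 Y58.8299
G1 X68.4854 Y79.5323
M5
G0 X0.0000 Y0.0000

Since the viewBox matches the mm dimensions, user units are millimetres directly. The only transform is the Y-flip y_m = 110.6078 − y_svg.

Shape 1 is a rectangle drawn with `<rect>`. Its stroke #ff0000 means engrave at S165, F3480. After flipping Y the toolpath is (68.4854,79.5323) → (119.9194,79.5323) → (119.9194,58.8299) → (68.4854,58.8299) → (68.4854,79.5323), returning to the start.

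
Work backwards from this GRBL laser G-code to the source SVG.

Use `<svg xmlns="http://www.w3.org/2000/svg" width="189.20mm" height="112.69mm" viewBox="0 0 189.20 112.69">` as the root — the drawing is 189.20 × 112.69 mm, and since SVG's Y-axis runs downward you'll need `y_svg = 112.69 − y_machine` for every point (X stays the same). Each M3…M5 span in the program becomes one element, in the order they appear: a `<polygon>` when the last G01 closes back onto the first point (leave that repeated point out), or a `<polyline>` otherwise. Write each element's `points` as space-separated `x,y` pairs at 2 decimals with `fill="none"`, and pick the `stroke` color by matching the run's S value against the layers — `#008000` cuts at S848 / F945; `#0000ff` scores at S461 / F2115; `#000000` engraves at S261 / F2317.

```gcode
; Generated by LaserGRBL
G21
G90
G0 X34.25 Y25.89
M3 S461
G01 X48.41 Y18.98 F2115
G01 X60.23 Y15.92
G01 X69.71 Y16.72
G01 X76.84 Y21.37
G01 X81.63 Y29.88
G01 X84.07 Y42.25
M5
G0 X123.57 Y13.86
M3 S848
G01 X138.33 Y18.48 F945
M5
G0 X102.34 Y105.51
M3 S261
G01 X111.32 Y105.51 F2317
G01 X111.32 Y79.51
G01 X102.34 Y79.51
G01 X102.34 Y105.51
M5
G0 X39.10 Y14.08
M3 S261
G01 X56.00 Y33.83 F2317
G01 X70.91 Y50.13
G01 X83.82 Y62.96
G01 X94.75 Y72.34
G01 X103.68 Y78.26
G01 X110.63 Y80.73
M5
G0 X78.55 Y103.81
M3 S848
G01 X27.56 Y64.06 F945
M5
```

Each laser-on run becomes one SVG element. Flip Y back into SVG space with y_svg = 112.69 − y_machine.

Run 1: S461 ⇒ score layer `#0000ff`. The run is open, so emit a `<polyline>` with points (Y-flipped): 34.25,86.80 48.41,93.71 60.23,96.77 69.71,95.97 76.84,91.32 81.63,82.81 84.07,70.44.

Run 2: S848 ⇒ cut layer `#008000`. The run is open, so emit a `<polyline>` with points (Y-flipped): 123.57,98.83 138.33,94.21.

Run 3: the run's S261 means `#000000` (engrave). The run returns to its start, so emit a `<polygon>` with points (Y-flipped): 102.34,7.18 111.32,7.18 111.32,33.18 102.34,33.18.

Run 4: the run's S261 means `#000000` (engrave). The run is open, so emit a `<polyline>` with points (Y-flipped): 39.10,98.61 56.00,78.86 70.91,62.56 83.82,49.73 94.75,40.35 103.68,34.43 110.63,31.96.

Run 5: power S848 maps to stroke `#008000` (cut). The run is open, so emit a `<polyline>` with points (Y-flipped): 78.55,8.88 27.56,48.63.

<svg xmlns="http://www.w3.org/2000/svg" width="189.20mm" height="112.69mm" viewBox="0 0 189.20 112.69">
  <polyline points="34.25,86.80 48.41,93.71 60.23,96.77 69.71,95.97 76.84,91.32 81.63,82.81 84.07,70.44" fill="none" stroke="#0000ff"/>
  <polyline points="123.57,98.83 138.33,94.21" fill="none" stroke="#008000"/>
  <polygon points="102.34,7.18 111.32,7.18 111.32,33.18 102.34,33.18" fill="none" stroke="#000000"/>
  <polyline points="39.10,98.61 56.00,78.86 70.91,62.56 83.82,49.73 94.75,40.35 103.68,34.43 110.63,31.96" fill="none" stroke="#000000"/>
  <polyline points="78.55,8.88 27.56,48.63" fill="none" stroke="#008000"/>
</svg>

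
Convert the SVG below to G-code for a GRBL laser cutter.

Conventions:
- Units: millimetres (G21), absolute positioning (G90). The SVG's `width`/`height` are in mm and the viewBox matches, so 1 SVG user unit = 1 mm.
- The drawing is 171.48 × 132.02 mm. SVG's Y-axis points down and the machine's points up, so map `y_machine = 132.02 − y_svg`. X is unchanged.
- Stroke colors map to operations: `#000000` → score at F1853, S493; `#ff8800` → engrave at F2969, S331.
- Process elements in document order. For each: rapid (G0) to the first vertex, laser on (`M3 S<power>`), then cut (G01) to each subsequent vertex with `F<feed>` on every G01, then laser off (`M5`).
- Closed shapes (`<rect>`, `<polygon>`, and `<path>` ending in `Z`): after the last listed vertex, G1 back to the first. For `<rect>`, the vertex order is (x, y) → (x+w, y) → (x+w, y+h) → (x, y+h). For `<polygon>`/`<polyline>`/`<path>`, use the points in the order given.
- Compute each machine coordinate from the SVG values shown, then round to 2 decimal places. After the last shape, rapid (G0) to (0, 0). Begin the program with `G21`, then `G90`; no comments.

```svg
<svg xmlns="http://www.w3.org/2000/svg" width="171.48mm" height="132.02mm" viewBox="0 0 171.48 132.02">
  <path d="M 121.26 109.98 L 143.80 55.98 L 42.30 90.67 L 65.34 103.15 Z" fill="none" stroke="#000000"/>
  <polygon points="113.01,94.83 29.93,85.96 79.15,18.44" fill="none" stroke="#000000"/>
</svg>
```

1 u = 1 mm; y_m = 132.02 − y.

[1] `<path>` closed polygon, #000000→score S493 F1853: (121.26,22.04) → (143.80,76.04) → (42.30,41.35) → (65.34,28.87) → (121.26,22.04) (closed)

[2] `<polygon>` regular polygon, #000000→score S493 F1853: (113.01,37.19) → (29.93,46.06) → (79.15,113.58) → (113.01,37.19) (closed)

G21
G90
G0 X121.26 Y22.04
M3 S493
G01 X143.80 Y76.04 F1853
G01 X42.30 Y41.35 F1853
G01 X65.34 Y28.87 F1853
G01 X121.26 Y22.04 F1853
M5
G0 X113.01 Y37.19
M3 S493
G01 X29.93 Y46.06 F1853
G01 X79.15 Y113.58 F1853
G01 X113.01 Y37.19 F1853
M5
G0 X0.00 Y0.00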